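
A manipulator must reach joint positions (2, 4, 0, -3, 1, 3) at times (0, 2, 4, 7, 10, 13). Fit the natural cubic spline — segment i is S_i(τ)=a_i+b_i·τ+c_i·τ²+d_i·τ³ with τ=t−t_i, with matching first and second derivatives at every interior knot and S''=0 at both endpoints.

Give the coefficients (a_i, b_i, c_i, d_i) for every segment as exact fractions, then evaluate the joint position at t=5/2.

Δ: Δ0=1, Δ1=-2, Δ2=-1, Δ3=4/3, Δ4=2/3
row 1: diag=8, rhs=-18; c'=1/4, d'=-9/4
row 2: denom=10−2·1/4=19/2; d'=(6−2·-9/4)/(19/2)=21/19
row 3: denom=12−3·6/19=210/19; d'=(14−3·21/19)/(210/19)=29/30
row 4: denom=12−3·19/70=783/70; d'=(-4−3·29/30)/(783/70)=-161/261
back: M4=-161/261
back: M3=29/30−19/70·-161/261=296/261
back: M2=21/19−6/19·296/261=65/87
back: M1=-9/4−1/4·65/87=-212/87
M: M0=0, M1=-212/87, M2=65/87, M3=296/261, M4=-161/261, M5=0
seg 0: a=2, c=M0/2=0, d=(M1−M0)/(6·2)=-53/261, b=Δ0−h0·(2M0+M1)/6=473/261
seg 1: a=4, c=M1/2=-106/87, d=(M2−M1)/(6·2)=277/1044, b=Δ1−h1·(2M1+M2)/6=-163/261
seg 2: a=0, c=M2/2=65/174, d=(M3−M2)/(6·3)=101/4698, b=Δ2−h2·(2M2+M3)/6=-604/261
seg 3: a=-3, c=M3/2=148/261, d=(M4−M3)/(6·3)=-457/4698, b=Δ3−h3·(2M3+M4)/6=265/522
seg 4: a=1, c=M4/2=-161/522, d=(M5−M4)/(6·3)=161/4698, b=Δ4−h4·(2M4+M5)/6=335/261
t_q=5/2 → seg 1, τ=1/2; S=4+-163/261·τ+-106/87·τ²+277/1044·τ³=9511/2784

  seg 0: a=2 b=473/261 c=0 d=-53/261
  seg 1: a=4 b=-163/261 c=-106/87 d=277/1044
  seg 2: a=0 b=-604/261 c=65/174 d=101/4698
  seg 3: a=-3 b=265/522 c=148/261 d=-457/4698
  seg 4: a=1 b=335/261 c=-161/522 d=161/4698
S(5/2) = 9511/2784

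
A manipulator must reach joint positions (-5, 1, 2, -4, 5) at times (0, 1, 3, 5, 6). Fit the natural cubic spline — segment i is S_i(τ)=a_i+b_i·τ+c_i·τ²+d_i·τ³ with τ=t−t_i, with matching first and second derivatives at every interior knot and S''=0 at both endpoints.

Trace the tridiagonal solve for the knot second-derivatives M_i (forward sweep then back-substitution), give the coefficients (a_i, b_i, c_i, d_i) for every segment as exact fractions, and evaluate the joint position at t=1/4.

Δ: Δ0=6, Δ1=1/2, Δ2=-3, Δ3=9
row 1: diag=6, rhs=-33; c'=1/3, d'=-11/2
row 2: denom=8−2·1/3=22/3; d'=(-21−2·-11/2)/(22/3)=-15/11
row 3: denom=6−2·3/11=60/11; d'=(72−2·-15/11)/(60/11)=137/10
back: M3=137/10
back: M2=-15/11−3/11·137/10=-51/10
back: M1=-11/2−1/3·-51/10=-19/5
M: M0=0, M1=-19/5, M2=-51/10, M3=137/10, M4=0
seg 0: a=-5, c=M0/2=0, d=(M1−M0)/(6·1)=-19/30, b=Δ0−h0·(2M0+M1)/6=199/30
seg 1: a=1, c=M1/2=-19/10, d=(M2−M1)/(6·2)=-13/120, b=Δ1−h1·(2M1+M2)/6=71/15
seg 2: a=2, c=M2/2=-51/20, d=(M3−M2)/(6·2)=47/30, b=Δ2−h2·(2M2+M3)/6=-25/6
seg 3: a=-4, c=M3/2=137/20, d=(M4−M3)/(6·1)=-137/60, b=Δ3−h3·(2M3+M4)/6=133/30
t_q=1/4 → seg 0, τ=1/4; S=-5+199/30·τ+0·τ²+-19/30·τ³=-429/128

  seg 0: a=-5 b=199/30 c=0 d=-19/30
  seg 1: a=1 b=71/15 c=-19/10 d=-13/120
  seg 2: a=2 b=-25/6 c=-51/20 d=47/30
  seg 3: a=-4 b=133/30 c=137/20 d=-137/60
S(1/4) = -429/128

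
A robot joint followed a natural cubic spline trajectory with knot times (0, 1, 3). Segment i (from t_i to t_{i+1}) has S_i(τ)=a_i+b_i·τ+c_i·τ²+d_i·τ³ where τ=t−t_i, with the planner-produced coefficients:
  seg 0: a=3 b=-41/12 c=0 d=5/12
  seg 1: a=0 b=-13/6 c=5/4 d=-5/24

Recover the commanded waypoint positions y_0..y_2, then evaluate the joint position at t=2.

y_0=3 y_1=0 y_2=-1
S(2) = -9/8

y_0 = S_0(0) = a_0 = 3
y_1 = S_1(0) = a_1 = 0
y_2 = S_1(2) = -1
t_q=2 is in segment 1 (τ=1); S_1(τ)=-9/8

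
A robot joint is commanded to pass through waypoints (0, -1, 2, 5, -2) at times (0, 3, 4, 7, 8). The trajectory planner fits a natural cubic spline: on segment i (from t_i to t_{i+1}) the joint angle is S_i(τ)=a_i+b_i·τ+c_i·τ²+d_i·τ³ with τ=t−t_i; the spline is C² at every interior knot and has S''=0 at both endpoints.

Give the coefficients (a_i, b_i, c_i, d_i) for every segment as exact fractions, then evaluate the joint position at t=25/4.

  seg 0: a=0 b=-335/216 c=0 d=263/1944
  seg 1: a=-1 b=227/108 c=263/216 d=-23/72
  seg 2: a=2 b=773/216 c=7/27 d=-725/1944
  seg 3: a=5 b=-533/108 c=-223/72 d=223/216
S(25/4) = 10931/1536

Δ: Δ0=-1/3, Δ1=3, Δ2=1, Δ3=-7
row 1: diag=8, rhs=20; c'=1/8, d'=5/2
row 2: denom=8−1·1/8=63/8; d'=(-12−1·5/2)/(63/8)=-116/63
row 3: denom=8−3·8/21=48/7; d'=(-48−3·-116/63)/(48/7)=-223/36
back: M3=-223/36
back: M2=-116/63−8/21·-223/36=14/27
back: M1=5/2−1/8·14/27=263/108
M: M0=0, M1=263/108, M2=14/27, M3=-223/36, M4=0
seg 0: a=0, c=M0/2=0, d=(M1−M0)/(6·3)=263/1944, b=Δ0−h0·(2M0+M1)/6=-335/216
seg 1: a=-1, c=M1/2=263/216, d=(M2−M1)/(6·1)=-23/72, b=Δ1−h1·(2M1+M2)/6=227/108
seg 2: a=2, c=M2/2=7/27, d=(M3−M2)/(6·3)=-725/1944, b=Δ2−h2·(2M2+M3)/6=773/216
seg 3: a=5, c=M3/2=-223/72, d=(M4−M3)/(6·1)=223/216, b=Δ3−h3·(2M3+M4)/6=-533/108
t_q=25/4 → seg 2, τ=9/4; S=2+773/216·τ+7/27·τ²+-725/1944·τ³=10931/1536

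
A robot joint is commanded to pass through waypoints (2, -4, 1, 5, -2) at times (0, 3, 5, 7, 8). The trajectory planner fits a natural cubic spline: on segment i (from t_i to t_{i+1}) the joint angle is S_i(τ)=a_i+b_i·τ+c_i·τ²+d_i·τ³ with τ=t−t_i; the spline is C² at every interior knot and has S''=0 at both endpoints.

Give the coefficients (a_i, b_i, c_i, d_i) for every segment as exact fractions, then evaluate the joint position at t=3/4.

Δ: Δ0=-2, Δ1=5/2, Δ2=2, Δ3=-7
row 1: diag=10, rhs=27; c'=1/5, d'=27/10
row 2: denom=8−2·1/5=38/5; d'=(-3−2·27/10)/(38/5)=-21/19
row 3: denom=6−2·5/19=104/19; d'=(-54−2·-21/19)/(104/19)=-123/13
back: M3=-123/13
back: M2=-21/19−5/19·-123/13=18/13
back: M1=27/10−1/5·18/13=63/26
M: M0=0, M1=63/26, M2=18/13, M3=-123/13, M4=0
seg 0: a=2, c=M0/2=0, d=(M1−M0)/(6·3)=7/52, b=Δ0−h0·(2M0+M1)/6=-167/52
seg 1: a=-4, c=M1/2=63/52, d=(M2−M1)/(6·2)=-9/104, b=Δ1−h1·(2M1+M2)/6=11/26
seg 2: a=1, c=M2/2=9/13, d=(M3−M2)/(6·2)=-47/52, b=Δ2−h2·(2M2+M3)/6=55/13
seg 3: a=5, c=M3/2=-123/26, d=(M4−M3)/(6·1)=41/26, b=Δ3−h3·(2M3+M4)/6=-50/13
t_q=3/4 → seg 0, τ=3/4; S=2+-167/52·τ+0·τ²+7/52·τ³=-1171/3328

  seg 0: a=2 b=-167/52 c=0 d=7/52
  seg 1: a=-4 b=11/26 c=63/52 d=-9/104
  seg 2: a=1 b=55/13 c=9/13 d=-47/52
  seg 3: a=5 b=-50/13 c=-123/26 d=41/26
S(3/4) = -1171/3328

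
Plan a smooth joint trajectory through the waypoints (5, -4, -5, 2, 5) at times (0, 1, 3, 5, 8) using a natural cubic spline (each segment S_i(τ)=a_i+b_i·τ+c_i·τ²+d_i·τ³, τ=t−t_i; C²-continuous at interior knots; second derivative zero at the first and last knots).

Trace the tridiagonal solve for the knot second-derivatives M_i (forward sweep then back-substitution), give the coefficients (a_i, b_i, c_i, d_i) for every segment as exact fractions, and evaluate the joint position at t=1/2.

  seg 0: a=5 b=-1075/104 c=0 d=139/104
  seg 1: a=-4 b=-329/52 c=417/104 d=-57/104
  seg 2: a=-5 b=163/52 c=75/104 d=-7/26
  seg 3: a=2 b=145/52 c=-93/104 d=31/312
S(1/2) = -1/832

Δ: Δ0=-9, Δ1=-1/2, Δ2=7/2, Δ3=1
row 1: diag=6, rhs=51; c'=1/3, d'=17/2
row 2: denom=8−2·1/3=22/3; d'=(24−2·17/2)/(22/3)=21/22
row 3: denom=10−2·3/11=104/11; d'=(-15−2·21/22)/(104/11)=-93/52
back: M3=-93/52
back: M2=21/22−3/11·-93/52=75/52
back: M1=17/2−1/3·75/52=417/52
M: M0=0, M1=417/52, M2=75/52, M3=-93/52, M4=0
seg 0: a=5, c=M0/2=0, d=(M1−M0)/(6·1)=139/104, b=Δ0−h0·(2M0+M1)/6=-1075/104
seg 1: a=-4, c=M1/2=417/104, d=(M2−M1)/(6·2)=-57/104, b=Δ1−h1·(2M1+M2)/6=-329/52
seg 2: a=-5, c=M2/2=75/104, d=(M3−M2)/(6·2)=-7/26, b=Δ2−h2·(2M2+M3)/6=163/52
seg 3: a=2, c=M3/2=-93/104, d=(M4−M3)/(6·3)=31/312, b=Δ3−h3·(2M3+M4)/6=145/52
t_q=1/2 → seg 0, τ=1/2; S=5+-1075/104·τ+0·τ²+139/104·τ³=-1/832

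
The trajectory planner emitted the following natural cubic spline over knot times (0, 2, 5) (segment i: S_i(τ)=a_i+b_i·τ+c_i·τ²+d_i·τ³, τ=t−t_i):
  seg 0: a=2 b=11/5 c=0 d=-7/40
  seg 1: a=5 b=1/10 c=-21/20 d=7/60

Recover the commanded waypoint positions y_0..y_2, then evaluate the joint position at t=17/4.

y_0=2 y_1=5 y_2=-1
S(17/4) = 317/256

y_0 = S_0(0) = a_0 = 2
y_1 = S_1(0) = a_1 = 5
y_2 = S_1(3) = -1
t_q=17/4 is in segment 1 (τ=9/4); S_1(τ)=317/256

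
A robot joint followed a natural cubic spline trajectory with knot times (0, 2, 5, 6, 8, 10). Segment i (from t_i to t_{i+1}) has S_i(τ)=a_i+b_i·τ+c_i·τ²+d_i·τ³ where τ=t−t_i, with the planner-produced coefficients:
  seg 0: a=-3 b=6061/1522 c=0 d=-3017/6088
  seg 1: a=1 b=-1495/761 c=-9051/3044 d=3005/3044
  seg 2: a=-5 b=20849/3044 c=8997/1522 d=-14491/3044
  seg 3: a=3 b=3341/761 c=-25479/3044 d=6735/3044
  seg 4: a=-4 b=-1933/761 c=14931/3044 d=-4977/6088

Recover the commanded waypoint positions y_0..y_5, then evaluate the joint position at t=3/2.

y_0=-3 y_1=1 y_2=-5 y_3=3 y_4=-4 y_5=4
S(3/2) = 63357/48704

y_0 = S_0(0) = a_0 = -3
y_1 = S_1(0) = a_1 = 1
y_2 = S_2(0) = a_2 = -5
y_3 = S_3(0) = a_3 = 3
y_4 = S_4(0) = a_4 = -4
y_5 = S_4(2) = 4
t_q=3/2 is in segment 0 (τ=3/2); S_0(τ)=63357/48704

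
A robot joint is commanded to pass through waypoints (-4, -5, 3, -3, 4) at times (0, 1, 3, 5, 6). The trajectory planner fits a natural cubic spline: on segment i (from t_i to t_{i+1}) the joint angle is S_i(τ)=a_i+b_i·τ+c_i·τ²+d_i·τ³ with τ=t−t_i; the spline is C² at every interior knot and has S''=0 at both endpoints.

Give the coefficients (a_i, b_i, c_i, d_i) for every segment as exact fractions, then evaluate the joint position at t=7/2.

Δ: Δ0=-1, Δ1=4, Δ2=-3, Δ3=7
row 1: diag=6, rhs=30; c'=1/3, d'=5
row 2: denom=8−2·1/3=22/3; d'=(-42−2·5)/(22/3)=-78/11
row 3: denom=6−2·3/11=60/11; d'=(60−2·-78/11)/(60/11)=68/5
back: M3=68/5
back: M2=-78/11−3/11·68/5=-54/5
back: M1=5−1/3·-54/5=43/5
M: M0=0, M1=43/5, M2=-54/5, M3=68/5, M4=0
seg 0: a=-4, c=M0/2=0, d=(M1−M0)/(6·1)=43/30, b=Δ0−h0·(2M0+M1)/6=-73/30
seg 1: a=-5, c=M1/2=43/10, d=(M2−M1)/(6·2)=-97/60, b=Δ1−h1·(2M1+M2)/6=28/15
seg 2: a=3, c=M2/2=-27/5, d=(M3−M2)/(6·2)=61/30, b=Δ2−h2·(2M2+M3)/6=-1/3
seg 3: a=-3, c=M3/2=34/5, d=(M4−M3)/(6·1)=-34/15, b=Δ3−h3·(2M3+M4)/6=37/15
t_q=7/2 → seg 2, τ=1/2; S=3+-1/3·τ+-27/5·τ²+61/30·τ³=139/80

  seg 0: a=-4 b=-73/30 c=0 d=43/30
  seg 1: a=-5 b=28/15 c=43/10 d=-97/60
  seg 2: a=3 b=-1/3 c=-27/5 d=61/30
  seg 3: a=-3 b=37/15 c=34/5 d=-34/15
S(7/2) = 139/80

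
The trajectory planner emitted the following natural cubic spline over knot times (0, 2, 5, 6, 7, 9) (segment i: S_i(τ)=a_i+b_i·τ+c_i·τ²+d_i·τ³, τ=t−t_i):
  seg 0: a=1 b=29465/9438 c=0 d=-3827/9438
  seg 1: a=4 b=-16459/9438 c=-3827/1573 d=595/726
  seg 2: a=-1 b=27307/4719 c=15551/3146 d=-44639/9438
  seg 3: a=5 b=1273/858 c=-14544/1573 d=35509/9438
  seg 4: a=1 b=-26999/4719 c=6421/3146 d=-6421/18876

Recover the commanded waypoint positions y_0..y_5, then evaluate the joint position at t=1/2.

y_0=1 y_1=4 y_2=-1 y_3=5 y_4=1 y_5=-5
S(1/2) = 63179/25168

y_0 = S_0(0) = a_0 = 1
y_1 = S_1(0) = a_1 = 4
y_2 = S_2(0) = a_2 = -1
y_3 = S_3(0) = a_3 = 5
y_4 = S_4(0) = a_4 = 1
y_5 = S_4(2) = -5
t_q=1/2 is in segment 0 (τ=1/2); S_0(τ)=63179/25168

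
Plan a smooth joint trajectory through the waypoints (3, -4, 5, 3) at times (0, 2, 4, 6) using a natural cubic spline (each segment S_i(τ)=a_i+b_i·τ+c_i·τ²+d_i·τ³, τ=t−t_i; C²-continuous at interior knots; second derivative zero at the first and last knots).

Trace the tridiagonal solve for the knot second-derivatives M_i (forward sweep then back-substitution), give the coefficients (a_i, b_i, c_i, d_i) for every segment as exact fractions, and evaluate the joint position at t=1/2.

Δ: Δ0=-7/2, Δ1=9/2, Δ2=-1
row 1: diag=8, rhs=48; c'=1/4, d'=6
row 2: denom=8−2·1/4=15/2; d'=(-33−2·6)/(15/2)=-6
back: M2=-6
back: M1=6−1/4·-6=15/2
M: M0=0, M1=15/2, M2=-6, M3=0
seg 0: a=3, c=M0/2=0, d=(M1−M0)/(6·2)=5/8, b=Δ0−h0·(2M0+M1)/6=-6
seg 1: a=-4, c=M1/2=15/4, d=(M2−M1)/(6·2)=-9/8, b=Δ1−h1·(2M1+M2)/6=3/2
seg 2: a=5, c=M2/2=-3, d=(M3−M2)/(6·2)=1/2, b=Δ2−h2·(2M2+M3)/6=3
t_q=1/2 → seg 0, τ=1/2; S=3+-6·τ+0·τ²+5/8·τ³=5/64

  seg 0: a=3 b=-6 c=0 d=5/8
  seg 1: a=-4 b=3/2 c=15/4 d=-9/8
  seg 2: a=5 b=3 c=-3 d=1/2
S(1/2) = 5/64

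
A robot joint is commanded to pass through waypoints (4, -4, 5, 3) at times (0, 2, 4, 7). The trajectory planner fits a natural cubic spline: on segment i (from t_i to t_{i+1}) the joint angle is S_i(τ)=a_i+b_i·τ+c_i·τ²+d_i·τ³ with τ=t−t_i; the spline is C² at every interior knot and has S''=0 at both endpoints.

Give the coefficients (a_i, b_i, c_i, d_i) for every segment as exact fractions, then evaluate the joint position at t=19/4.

Δ: Δ0=-4, Δ1=9/2, Δ2=-2/3
row 1: diag=8, rhs=51; c'=1/4, d'=51/8
row 2: denom=10−2·1/4=19/2; d'=(-31−2·51/8)/(19/2)=-175/38
back: M2=-175/38
back: M1=51/8−1/4·-175/38=143/19
M: M0=0, M1=143/19, M2=-175/38, M3=0
seg 0: a=4, c=M0/2=0, d=(M1−M0)/(6·2)=143/228, b=Δ0−h0·(2M0+M1)/6=-371/57
seg 1: a=-4, c=M1/2=143/38, d=(M2−M1)/(6·2)=-461/456, b=Δ1−h1·(2M1+M2)/6=58/57
seg 2: a=5, c=M2/2=-175/76, d=(M3−M2)/(6·3)=175/684, b=Δ2−h2·(2M2+M3)/6=449/114
t_q=19/4 → seg 2, τ=3/4; S=5+449/114·τ+-175/76·τ²+175/684·τ³=32913/4864

  seg 0: a=4 b=-371/57 c=0 d=143/228
  seg 1: a=-4 b=58/57 c=143/38 d=-461/456
  seg 2: a=5 b=449/114 c=-175/76 d=175/684
S(19/4) = 32913/4864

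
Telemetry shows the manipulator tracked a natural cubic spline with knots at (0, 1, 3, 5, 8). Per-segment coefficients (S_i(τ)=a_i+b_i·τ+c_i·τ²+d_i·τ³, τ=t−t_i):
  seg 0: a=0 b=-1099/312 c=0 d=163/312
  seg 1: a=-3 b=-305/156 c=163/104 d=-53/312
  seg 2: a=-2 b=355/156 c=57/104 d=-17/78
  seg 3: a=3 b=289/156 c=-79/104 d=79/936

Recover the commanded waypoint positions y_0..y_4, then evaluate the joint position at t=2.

y_0=0 y_1=-3 y_2=-2 y_3=3 y_4=4
S(2) = -185/52

y_0 = S_0(0) = a_0 = 0
y_1 = S_1(0) = a_1 = -3
y_2 = S_2(0) = a_2 = -2
y_3 = S_3(0) = a_3 = 3
y_4 = S_3(3) = 4
t_q=2 is in segment 1 (τ=1); S_1(τ)=-185/52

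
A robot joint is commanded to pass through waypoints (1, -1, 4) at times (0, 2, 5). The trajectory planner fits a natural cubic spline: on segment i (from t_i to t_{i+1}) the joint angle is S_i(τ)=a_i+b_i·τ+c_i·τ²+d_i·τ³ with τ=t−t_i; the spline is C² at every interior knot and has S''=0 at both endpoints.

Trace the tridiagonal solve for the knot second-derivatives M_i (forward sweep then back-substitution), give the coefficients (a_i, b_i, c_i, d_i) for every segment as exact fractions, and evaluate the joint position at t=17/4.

  seg 0: a=1 b=-23/15 c=0 d=2/15
  seg 1: a=-1 b=1/15 c=4/5 d=-4/45
S(17/4) = 35/16

Δ: Δ0=-1, Δ1=5/3
row 1: diag=10, rhs=16; c'=3/10, d'=8/5
back: M1=8/5
M: M0=0, M1=8/5, M2=0
seg 0: a=1, c=M0/2=0, d=(M1−M0)/(6·2)=2/15, b=Δ0−h0·(2M0+M1)/6=-23/15
seg 1: a=-1, c=M1/2=4/5, d=(M2−M1)/(6·3)=-4/45, b=Δ1−h1·(2M1+M2)/6=1/15
t_q=17/4 → seg 1, τ=9/4; S=-1+1/15·τ+4/5·τ²+-4/45·τ³=35/16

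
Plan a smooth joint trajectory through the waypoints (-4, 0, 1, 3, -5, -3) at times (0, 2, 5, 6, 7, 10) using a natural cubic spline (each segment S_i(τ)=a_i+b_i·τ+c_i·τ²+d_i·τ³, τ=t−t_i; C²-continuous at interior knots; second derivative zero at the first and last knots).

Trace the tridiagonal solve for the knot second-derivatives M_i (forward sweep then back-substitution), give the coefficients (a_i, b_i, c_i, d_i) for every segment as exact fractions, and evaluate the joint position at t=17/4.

Δ: Δ0=2, Δ1=1/3, Δ2=2, Δ3=-8, Δ4=2/3
row 1: diag=10, rhs=-10; c'=3/10, d'=-1
row 2: denom=8−3·3/10=71/10; d'=(10−3·-1)/(71/10)=130/71
row 3: denom=4−1·10/71=274/71; d'=(-60−1·130/71)/(274/71)=-2195/137
row 4: denom=8−1·71/274=2121/274; d'=(52−1·-2195/137)/(2121/274)=18638/2121
back: M4=18638/2121
back: M3=-2195/137−71/274·18638/2121=-38812/2121
back: M2=130/71−10/71·-38812/2121=9350/2121
back: M1=-1−3/10·9350/2121=-1642/707
M: M0=0, M1=-1642/707, M2=9350/2121, M3=-38812/2121, M4=18638/2121, M5=0
seg 0: a=-4, c=M0/2=0, d=(M1−M0)/(6·2)=-821/4242, b=Δ0−h0·(2M0+M1)/6=5884/2121
seg 1: a=0, c=M1/2=-821/707, d=(M2−M1)/(6·3)=7138/19089, b=Δ1−h1·(2M1+M2)/6=958/2121
seg 2: a=1, c=M2/2=4675/2121, d=(M3−M2)/(6·1)=-8027/2121, b=Δ2−h2·(2M2+M3)/6=7594/2121
seg 3: a=3, c=M3/2=-19406/2121, d=(M4−M3)/(6·1)=9575/2121, b=Δ3−h3·(2M3+M4)/6=-2379/707
seg 4: a=-5, c=M4/2=9319/2121, d=(M5−M4)/(6·3)=-9319/19089, b=Δ4−h4·(2M4+M5)/6=-17224/2121
t_q=17/4 → seg 1, τ=9/4; S=0+958/2121·τ+-821/707·τ²+7138/19089·τ³=-13647/22624

  seg 0: a=-4 b=5884/2121 c=0 d=-821/4242
  seg 1: a=0 b=958/2121 c=-821/707 d=7138/19089
  seg 2: a=1 b=7594/2121 c=4675/2121 d=-8027/2121
  seg 3: a=3 b=-2379/707 c=-19406/2121 d=9575/2121
  seg 4: a=-5 b=-17224/2121 c=9319/2121 d=-9319/19089
S(17/4) = -13647/22624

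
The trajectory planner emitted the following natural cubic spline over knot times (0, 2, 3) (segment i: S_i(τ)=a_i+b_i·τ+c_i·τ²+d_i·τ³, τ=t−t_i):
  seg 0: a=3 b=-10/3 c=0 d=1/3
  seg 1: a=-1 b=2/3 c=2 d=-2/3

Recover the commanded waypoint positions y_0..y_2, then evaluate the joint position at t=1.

y_0=3 y_1=-1 y_2=1
S(1) = 0

y_0 = S_0(0) = a_0 = 3
y_1 = S_1(0) = a_1 = -1
y_2 = S_1(1) = 1
t_q=1 is in segment 0 (τ=1); S_0(τ)=0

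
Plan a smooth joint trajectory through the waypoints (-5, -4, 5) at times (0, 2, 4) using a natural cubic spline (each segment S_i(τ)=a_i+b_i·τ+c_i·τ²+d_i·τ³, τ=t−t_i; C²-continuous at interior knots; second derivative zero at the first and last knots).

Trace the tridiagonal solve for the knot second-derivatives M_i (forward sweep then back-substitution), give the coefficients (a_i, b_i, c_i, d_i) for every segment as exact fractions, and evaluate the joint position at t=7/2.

  seg 0: a=-5 b=-1/2 c=0 d=1/4
  seg 1: a=-4 b=5/2 c=3/2 d=-1/4
S(7/2) = 73/32

Δ: Δ0=1/2, Δ1=9/2
row 1: diag=8, rhs=24; c'=1/4, d'=3
back: M1=3
M: M0=0, M1=3, M2=0
seg 0: a=-5, c=M0/2=0, d=(M1−M0)/(6·2)=1/4, b=Δ0−h0·(2M0+M1)/6=-1/2
seg 1: a=-4, c=M1/2=3/2, d=(M2−M1)/(6·2)=-1/4, b=Δ1−h1·(2M1+M2)/6=5/2
t_q=7/2 → seg 1, τ=3/2; S=-4+5/2·τ+3/2·τ²+-1/4·τ³=73/32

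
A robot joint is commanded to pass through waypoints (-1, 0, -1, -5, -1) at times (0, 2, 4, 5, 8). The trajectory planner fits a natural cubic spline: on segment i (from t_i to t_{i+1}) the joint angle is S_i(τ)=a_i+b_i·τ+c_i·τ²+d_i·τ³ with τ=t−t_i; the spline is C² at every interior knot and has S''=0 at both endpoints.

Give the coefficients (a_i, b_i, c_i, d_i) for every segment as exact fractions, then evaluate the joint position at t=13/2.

Δ: Δ0=1/2, Δ1=-1/2, Δ2=-4, Δ3=4/3
row 1: diag=8, rhs=-6; c'=1/4, d'=-3/4
row 2: denom=6−2·1/4=11/2; d'=(-21−2·-3/4)/(11/2)=-39/11
row 3: denom=8−1·2/11=86/11; d'=(32−1·-39/11)/(86/11)=391/86
back: M3=391/86
back: M2=-39/11−2/11·391/86=-188/43
back: M1=-3/4−1/4·-188/43=59/172
M: M0=0, M1=59/172, M2=-188/43, M3=391/86, M4=0
seg 0: a=-1, c=M0/2=0, d=(M1−M0)/(6·2)=59/2064, b=Δ0−h0·(2M0+M1)/6=199/516
seg 1: a=0, c=M1/2=59/344, d=(M2−M1)/(6·2)=-811/2064, b=Δ1−h1·(2M1+M2)/6=94/129
seg 2: a=-1, c=M2/2=-94/43, d=(M3−M2)/(6·1)=767/516, b=Δ2−h2·(2M2+M3)/6=-1703/516
seg 3: a=-5, c=M3/2=391/172, d=(M4−M3)/(6·3)=-391/1548, b=Δ3−h3·(2M3+M4)/6=-829/258
t_q=13/2 → seg 3, τ=3/2; S=-5+-829/258·τ+391/172·τ²+-391/1548·τ³=-7647/1376

  seg 0: a=-1 b=199/516 c=0 d=59/2064
  seg 1: a=0 b=94/129 c=59/344 d=-811/2064
  seg 2: a=-1 b=-1703/516 c=-94/43 d=767/516
  seg 3: a=-5 b=-829/258 c=391/172 d=-391/1548
S(13/2) = -7647/1376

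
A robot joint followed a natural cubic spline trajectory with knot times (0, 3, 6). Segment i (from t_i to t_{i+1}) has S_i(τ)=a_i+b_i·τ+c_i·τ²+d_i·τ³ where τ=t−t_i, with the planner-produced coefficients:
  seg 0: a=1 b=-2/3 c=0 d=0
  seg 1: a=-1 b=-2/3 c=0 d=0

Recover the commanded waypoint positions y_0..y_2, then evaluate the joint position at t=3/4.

y_0 = S_0(0) = a_0 = 1
y_1 = S_1(0) = a_1 = -1
y_2 = S_1(3) = -3
t_q=3/4 is in segment 0 (τ=3/4); S_0(τ)=1/2

y_0=1 y_1=-1 y_2=-3
S(3/4) = 1/2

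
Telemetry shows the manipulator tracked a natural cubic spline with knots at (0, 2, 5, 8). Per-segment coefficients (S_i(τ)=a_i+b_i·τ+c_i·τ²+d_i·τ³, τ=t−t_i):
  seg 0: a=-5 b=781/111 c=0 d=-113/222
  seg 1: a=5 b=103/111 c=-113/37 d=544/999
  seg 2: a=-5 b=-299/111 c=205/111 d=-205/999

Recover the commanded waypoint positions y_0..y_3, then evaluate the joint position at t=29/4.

y_0 = S_0(0) = a_0 = -5
y_1 = S_1(0) = a_1 = 5
y_2 = S_2(0) = a_2 = -5
y_3 = S_2(3) = -2
t_q=29/4 is in segment 2 (τ=9/4); S_2(τ)=-9587/2368

y_0=-5 y_1=5 y_2=-5 y_3=-2
S(29/4) = -9587/2368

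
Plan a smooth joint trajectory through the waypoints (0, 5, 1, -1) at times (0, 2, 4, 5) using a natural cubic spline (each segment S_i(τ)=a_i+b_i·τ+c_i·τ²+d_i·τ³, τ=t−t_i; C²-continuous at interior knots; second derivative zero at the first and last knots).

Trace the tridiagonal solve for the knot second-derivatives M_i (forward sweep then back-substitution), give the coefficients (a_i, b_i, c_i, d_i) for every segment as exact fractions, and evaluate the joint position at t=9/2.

Δ: Δ0=5/2, Δ1=-2, Δ2=-2
row 1: diag=8, rhs=-27; c'=1/4, d'=-27/8
row 2: denom=6−2·1/4=11/2; d'=(0−2·-27/8)/(11/2)=27/22
back: M2=27/22
back: M1=-27/8−1/4·27/22=-81/22
M: M0=0, M1=-81/22, M2=27/22, M3=0
seg 0: a=0, c=M0/2=0, d=(M1−M0)/(6·2)=-27/88, b=Δ0−h0·(2M0+M1)/6=41/11
seg 1: a=5, c=M1/2=-81/44, d=(M2−M1)/(6·2)=9/22, b=Δ1−h1·(2M1+M2)/6=1/22
seg 2: a=1, c=M2/2=27/44, d=(M3−M2)/(6·1)=-9/44, b=Δ2−h2·(2M2+M3)/6=-53/22
t_q=9/2 → seg 2, τ=1/2; S=1+-53/22·τ+27/44·τ²+-9/44·τ³=-27/352

  seg 0: a=0 b=41/11 c=0 d=-27/88
  seg 1: a=5 b=1/22 c=-81/44 d=9/22
  seg 2: a=1 b=-53/22 c=27/44 d=-9/44
S(9/2) = -27/352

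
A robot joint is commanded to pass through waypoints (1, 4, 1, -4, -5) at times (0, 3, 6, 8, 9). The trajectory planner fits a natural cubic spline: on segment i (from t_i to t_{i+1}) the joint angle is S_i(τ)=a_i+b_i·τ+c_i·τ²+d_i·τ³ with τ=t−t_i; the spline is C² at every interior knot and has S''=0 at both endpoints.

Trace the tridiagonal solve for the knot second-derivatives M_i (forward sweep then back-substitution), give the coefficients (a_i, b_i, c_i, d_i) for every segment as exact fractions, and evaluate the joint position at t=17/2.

  seg 0: a=1 b=141/103 c=0 d=-38/927
  seg 1: a=4 b=27/103 c=-38/103 d=-16/927
  seg 2: a=1 b=-249/103 c=-54/103 d=199/824
  seg 3: a=-4 b=-333/206 c=381/412 d=-127/412
S(17/2) = -15213/3296

Δ: Δ0=1, Δ1=-1, Δ2=-5/2, Δ3=-1
row 1: diag=12, rhs=-12; c'=1/4, d'=-1
row 2: denom=10−3·1/4=37/4; d'=(-9−3·-1)/(37/4)=-24/37
row 3: denom=6−2·8/37=206/37; d'=(9−2·-24/37)/(206/37)=381/206
back: M3=381/206
back: M2=-24/37−8/37·381/206=-108/103
back: M1=-1−1/4·-108/103=-76/103
M: M0=0, M1=-76/103, M2=-108/103, M3=381/206, M4=0
seg 0: a=1, c=M0/2=0, d=(M1−M0)/(6·3)=-38/927, b=Δ0−h0·(2M0+M1)/6=141/103
seg 1: a=4, c=M1/2=-38/103, d=(M2−M1)/(6·3)=-16/927, b=Δ1−h1·(2M1+M2)/6=27/103
seg 2: a=1, c=M2/2=-54/103, d=(M3−M2)/(6·2)=199/824, b=Δ2−h2·(2M2+M3)/6=-249/103
seg 3: a=-4, c=M3/2=381/412, d=(M4−M3)/(6·1)=-127/412, b=Δ3−h3·(2M3+M4)/6=-333/206
t_q=17/2 → seg 3, τ=1/2; S=-4+-333/206·τ+381/412·τ²+-127/412·τ³=-15213/3296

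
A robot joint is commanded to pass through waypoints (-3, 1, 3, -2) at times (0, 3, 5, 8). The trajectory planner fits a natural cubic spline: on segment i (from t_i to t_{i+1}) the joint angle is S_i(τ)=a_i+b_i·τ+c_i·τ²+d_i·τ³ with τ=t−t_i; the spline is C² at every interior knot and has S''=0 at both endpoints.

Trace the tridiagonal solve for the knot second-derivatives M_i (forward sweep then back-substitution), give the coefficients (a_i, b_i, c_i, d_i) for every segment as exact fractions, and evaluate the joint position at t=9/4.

Δ: Δ0=4/3, Δ1=1, Δ2=-5/3
row 1: diag=10, rhs=-2; c'=1/5, d'=-1/5
row 2: denom=10−2·1/5=48/5; d'=(-16−2·-1/5)/(48/5)=-13/8
back: M2=-13/8
back: M1=-1/5−1/5·-13/8=1/8
M: M0=0, M1=1/8, M2=-13/8, M3=0
seg 0: a=-3, c=M0/2=0, d=(M1−M0)/(6·3)=1/144, b=Δ0−h0·(2M0+M1)/6=61/48
seg 1: a=1, c=M1/2=1/16, d=(M2−M1)/(6·2)=-7/48, b=Δ1−h1·(2M1+M2)/6=35/24
seg 2: a=3, c=M2/2=-13/16, d=(M3−M2)/(6·3)=13/144, b=Δ2−h2·(2M2+M3)/6=-1/24
t_q=9/4 → seg 0, τ=9/4; S=-3+61/48·τ+0·τ²+1/144·τ³=-63/1024

  seg 0: a=-3 b=61/48 c=0 d=1/144
  seg 1: a=1 b=35/24 c=1/16 d=-7/48
  seg 2: a=3 b=-1/24 c=-13/16 d=13/144
S(9/4) = -63/1024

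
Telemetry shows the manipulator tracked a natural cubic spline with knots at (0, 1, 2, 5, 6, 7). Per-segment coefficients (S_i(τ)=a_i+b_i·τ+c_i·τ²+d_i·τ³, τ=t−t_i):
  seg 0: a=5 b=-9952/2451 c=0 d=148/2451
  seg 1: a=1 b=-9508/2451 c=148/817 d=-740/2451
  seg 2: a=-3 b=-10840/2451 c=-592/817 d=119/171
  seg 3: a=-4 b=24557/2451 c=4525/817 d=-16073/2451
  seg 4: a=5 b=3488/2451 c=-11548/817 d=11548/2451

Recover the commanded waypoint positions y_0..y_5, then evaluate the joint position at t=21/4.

y_0 = S_0(0) = a_0 = 5
y_1 = S_1(0) = a_1 = 1
y_2 = S_2(0) = a_2 = -3
y_3 = S_3(0) = a_3 = -4
y_4 = S_4(0) = a_4 = 5
y_5 = S_4(1) = -3
t_q=21/4 is in segment 3 (τ=1/4); S_3(τ)=-65439/52288

y_0=5 y_1=1 y_2=-3 y_3=-4 y_4=5 y_5=-3
S(21/4) = -65439/52288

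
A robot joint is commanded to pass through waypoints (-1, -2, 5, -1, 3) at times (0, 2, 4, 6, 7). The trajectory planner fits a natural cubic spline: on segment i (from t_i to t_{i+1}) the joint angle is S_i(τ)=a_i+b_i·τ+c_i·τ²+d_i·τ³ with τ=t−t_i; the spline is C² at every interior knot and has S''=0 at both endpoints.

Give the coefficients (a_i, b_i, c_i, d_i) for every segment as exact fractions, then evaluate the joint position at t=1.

Δ: Δ0=-1/2, Δ1=7/2, Δ2=-3, Δ3=4
row 1: diag=8, rhs=24; c'=1/4, d'=3
row 2: denom=8−2·1/4=15/2; d'=(-39−2·3)/(15/2)=-6
row 3: denom=6−2·4/15=82/15; d'=(42−2·-6)/(82/15)=405/41
back: M3=405/41
back: M2=-6−4/15·405/41=-354/41
back: M1=3−1/4·-354/41=423/82
M: M0=0, M1=423/82, M2=-354/41, M3=405/41, M4=0
seg 0: a=-1, c=M0/2=0, d=(M1−M0)/(6·2)=141/328, b=Δ0−h0·(2M0+M1)/6=-91/41
seg 1: a=-2, c=M1/2=423/164, d=(M2−M1)/(6·2)=-377/328, b=Δ1−h1·(2M1+M2)/6=241/82
seg 2: a=5, c=M2/2=-177/41, d=(M3−M2)/(6·2)=253/164, b=Δ2−h2·(2M2+M3)/6=-22/41
seg 3: a=-1, c=M3/2=405/82, d=(M4−M3)/(6·1)=-135/82, b=Δ3−h3·(2M3+M4)/6=29/41
t_q=1 → seg 0, τ=1; S=-1+-91/41·τ+0·τ²+141/328·τ³=-915/328

  seg 0: a=-1 b=-91/41 c=0 d=141/328
  seg 1: a=-2 b=241/82 c=423/164 d=-377/328
  seg 2: a=5 b=-22/41 c=-177/41 d=253/164
  seg 3: a=-1 b=29/41 c=405/82 d=-135/82
S(1) = -915/328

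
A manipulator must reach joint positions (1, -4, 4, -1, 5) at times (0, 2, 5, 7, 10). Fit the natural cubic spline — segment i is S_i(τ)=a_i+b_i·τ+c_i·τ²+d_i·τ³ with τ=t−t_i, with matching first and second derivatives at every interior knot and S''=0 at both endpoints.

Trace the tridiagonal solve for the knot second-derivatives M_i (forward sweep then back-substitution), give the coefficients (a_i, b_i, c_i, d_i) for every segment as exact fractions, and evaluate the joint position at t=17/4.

  seg 0: a=1 b=-1177/290 c=0 d=113/290
  seg 1: a=-4 b=179/290 c=339/145 d=-4319/7830
  seg 2: a=4 b=-36/145 c=-457/174 d=2611/3480
  seg 3: a=-1 b=-1523/870 c=3263/1740 d=-3263/15660
S(17/4) = 10919/3712

Δ: Δ0=-5/2, Δ1=8/3, Δ2=-5/2, Δ3=2
row 1: diag=10, rhs=31; c'=3/10, d'=31/10
row 2: denom=10−3·3/10=91/10; d'=(-31−3·31/10)/(91/10)=-31/7
row 3: denom=10−2·20/91=870/91; d'=(27−2·-31/7)/(870/91)=3263/870
back: M3=3263/870
back: M2=-31/7−20/91·3263/870=-457/87
back: M1=31/10−3/10·-457/87=678/145
M: M0=0, M1=678/145, M2=-457/87, M3=3263/870, M4=0
seg 0: a=1, c=M0/2=0, d=(M1−M0)/(6·2)=113/290, b=Δ0−h0·(2M0+M1)/6=-1177/290
seg 1: a=-4, c=M1/2=339/145, d=(M2−M1)/(6·3)=-4319/7830, b=Δ1−h1·(2M1+M2)/6=179/290
seg 2: a=4, c=M2/2=-457/174, d=(M3−M2)/(6·2)=2611/3480, b=Δ2−h2·(2M2+M3)/6=-36/145
seg 3: a=-1, c=M3/2=3263/1740, d=(M4−M3)/(6·3)=-3263/15660, b=Δ3−h3·(2M3+M4)/6=-1523/870
t_q=17/4 → seg 1, τ=9/4; S=-4+179/290·τ+339/145·τ²+-4319/7830·τ³=10919/3712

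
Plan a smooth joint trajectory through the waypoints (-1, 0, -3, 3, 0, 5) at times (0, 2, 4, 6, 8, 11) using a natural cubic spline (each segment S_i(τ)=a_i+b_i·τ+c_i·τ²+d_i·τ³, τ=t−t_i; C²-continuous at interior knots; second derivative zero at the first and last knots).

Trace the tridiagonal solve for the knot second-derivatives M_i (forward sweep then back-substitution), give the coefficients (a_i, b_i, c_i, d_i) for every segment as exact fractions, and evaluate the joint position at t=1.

Δ: Δ0=1/2, Δ1=-3/2, Δ2=3, Δ3=-3/2, Δ4=5/3
row 1: diag=8, rhs=-12; c'=1/4, d'=-3/2
row 2: denom=8−2·1/4=15/2; d'=(27−2·-3/2)/(15/2)=4
row 3: denom=8−2·4/15=112/15; d'=(-27−2·4)/(112/15)=-75/16
row 4: denom=10−2·15/56=265/28; d'=(19−2·-75/16)/(265/28)=1589/530
back: M4=1589/530
back: M3=-75/16−15/56·1589/530=-291/53
back: M2=4−4/15·-291/53=1448/265
back: M1=-3/2−1/4·1448/265=-1519/530
M: M0=0, M1=-1519/530, M2=1448/265, M3=-291/53, M4=1589/530, M5=0
seg 0: a=-1, c=M0/2=0, d=(M1−M0)/(6·2)=-1519/6360, b=Δ0−h0·(2M0+M1)/6=1157/795
seg 1: a=0, c=M1/2=-1519/1060, d=(M2−M1)/(6·2)=883/1272, b=Δ1−h1·(2M1+M2)/6=-2243/1590
seg 2: a=-3, c=M2/2=724/265, d=(M3−M2)/(6·2)=-2903/3180, b=Δ2−h2·(2M2+M3)/6=944/795
seg 3: a=3, c=M3/2=-291/106, d=(M4−M3)/(6·2)=4499/6360, b=Δ3−h3·(2M3+M4)/6=923/795
seg 4: a=0, c=M4/2=1589/1060, d=(M5−M4)/(6·3)=-1589/9540, b=Δ4−h4·(2M4+M5)/6=-2117/1590
t_q=1 → seg 0, τ=1; S=-1+1157/795·τ+0·τ²+-1519/6360·τ³=459/2120

  seg 0: a=-1 b=1157/795 c=0 d=-1519/6360
  seg 1: a=0 b=-2243/1590 c=-1519/1060 d=883/1272
  seg 2: a=-3 b=944/795 c=724/265 d=-2903/3180
  seg 3: a=3 b=923/795 c=-291/106 d=4499/6360
  seg 4: a=0 b=-2117/1590 c=1589/1060 d=-1589/9540
S(1) = 459/2120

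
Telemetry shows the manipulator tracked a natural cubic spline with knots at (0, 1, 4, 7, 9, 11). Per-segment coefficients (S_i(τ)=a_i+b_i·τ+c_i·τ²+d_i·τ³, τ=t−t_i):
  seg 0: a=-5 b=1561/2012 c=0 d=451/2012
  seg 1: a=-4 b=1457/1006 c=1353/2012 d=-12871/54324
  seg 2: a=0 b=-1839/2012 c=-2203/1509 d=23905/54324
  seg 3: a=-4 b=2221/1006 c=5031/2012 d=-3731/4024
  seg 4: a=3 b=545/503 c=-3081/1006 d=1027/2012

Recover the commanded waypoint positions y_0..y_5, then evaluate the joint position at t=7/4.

y_0=-5 y_1=-4 y_2=0 y_3=-4 y_4=3 y_5=-3
S(7/4) = -339363/128768

y_0 = S_0(0) = a_0 = -5
y_1 = S_1(0) = a_1 = -4
y_2 = S_2(0) = a_2 = 0
y_3 = S_3(0) = a_3 = -4
y_4 = S_4(0) = a_4 = 3
y_5 = S_4(2) = -3
t_q=7/4 is in segment 1 (τ=3/4); S_1(τ)=-339363/128768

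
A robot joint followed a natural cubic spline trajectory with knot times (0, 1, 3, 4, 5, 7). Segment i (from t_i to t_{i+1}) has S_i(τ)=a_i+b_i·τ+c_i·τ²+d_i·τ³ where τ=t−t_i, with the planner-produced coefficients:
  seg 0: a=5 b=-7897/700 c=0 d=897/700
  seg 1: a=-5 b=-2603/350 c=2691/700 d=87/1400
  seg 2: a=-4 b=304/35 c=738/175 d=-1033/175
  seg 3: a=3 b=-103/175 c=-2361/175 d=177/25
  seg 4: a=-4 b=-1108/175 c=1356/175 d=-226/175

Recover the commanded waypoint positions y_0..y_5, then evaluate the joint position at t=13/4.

y_0=5 y_1=-5 y_2=-4 y_3=3 y_4=-4 y_5=4
S(13/4) = -18561/11200

y_0 = S_0(0) = a_0 = 5
y_1 = S_1(0) = a_1 = -5
y_2 = S_2(0) = a_2 = -4
y_3 = S_3(0) = a_3 = 3
y_4 = S_4(0) = a_4 = -4
y_5 = S_4(2) = 4
t_q=13/4 is in segment 2 (τ=1/4); S_2(τ)=-18561/11200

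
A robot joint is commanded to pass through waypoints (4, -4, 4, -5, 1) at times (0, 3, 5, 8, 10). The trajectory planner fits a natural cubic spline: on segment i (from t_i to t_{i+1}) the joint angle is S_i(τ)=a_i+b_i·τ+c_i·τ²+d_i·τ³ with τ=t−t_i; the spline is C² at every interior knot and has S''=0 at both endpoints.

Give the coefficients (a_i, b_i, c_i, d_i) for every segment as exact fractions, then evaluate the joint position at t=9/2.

Δ: Δ0=-8/3, Δ1=4, Δ2=-3, Δ3=3
row 1: diag=10, rhs=40; c'=1/5, d'=4
row 2: denom=10−2·1/5=48/5; d'=(-42−2·4)/(48/5)=-125/24
row 3: denom=10−3·5/16=145/16; d'=(36−3·-125/24)/(145/16)=826/145
back: M3=826/145
back: M2=-125/24−5/16·826/145=-608/87
back: M1=4−1/5·-608/87=2348/435
M: M0=0, M1=2348/435, M2=-608/87, M3=826/145, M4=0
seg 0: a=4, c=M0/2=0, d=(M1−M0)/(6·3)=1174/3915, b=Δ0−h0·(2M0+M1)/6=-778/145
seg 1: a=-4, c=M1/2=1174/435, d=(M2−M1)/(6·2)=-449/435, b=Δ1−h1·(2M1+M2)/6=396/145
seg 2: a=4, c=M2/2=-304/87, d=(M3−M2)/(6·3)=2759/3915, b=Δ2−h2·(2M2+M3)/6=496/435
seg 3: a=-5, c=M3/2=413/145, d=(M4−M3)/(6·2)=-413/870, b=Δ3−h3·(2M3+M4)/6=-347/435
t_q=9/2 → seg 1, τ=3/2; S=-4+396/145·τ+1174/435·τ²+-449/435·τ³=623/232

  seg 0: a=4 b=-778/145 c=0 d=1174/3915
  seg 1: a=-4 b=396/145 c=1174/435 d=-449/435
  seg 2: a=4 b=496/435 c=-304/87 d=2759/3915
  seg 3: a=-5 b=-347/435 c=413/145 d=-413/870
S(9/2) = 623/232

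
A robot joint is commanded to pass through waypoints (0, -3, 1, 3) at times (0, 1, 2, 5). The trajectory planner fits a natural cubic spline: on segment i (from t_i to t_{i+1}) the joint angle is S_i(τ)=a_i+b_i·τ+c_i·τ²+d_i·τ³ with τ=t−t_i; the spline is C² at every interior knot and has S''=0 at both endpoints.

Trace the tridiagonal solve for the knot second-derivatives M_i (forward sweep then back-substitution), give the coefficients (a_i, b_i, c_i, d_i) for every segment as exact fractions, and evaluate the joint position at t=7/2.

Δ: Δ0=-3, Δ1=4, Δ2=2/3
row 1: diag=4, rhs=42; c'=1/4, d'=21/2
row 2: denom=8−1·1/4=31/4; d'=(-20−1·21/2)/(31/4)=-122/31
back: M2=-122/31
back: M1=21/2−1/4·-122/31=356/31
M: M0=0, M1=356/31, M2=-122/31, M3=0
seg 0: a=0, c=M0/2=0, d=(M1−M0)/(6·1)=178/93, b=Δ0−h0·(2M0+M1)/6=-457/93
seg 1: a=-3, c=M1/2=178/31, d=(M2−M1)/(6·1)=-239/93, b=Δ1−h1·(2M1+M2)/6=77/93
seg 2: a=1, c=M2/2=-61/31, d=(M3−M2)/(6·3)=61/279, b=Δ2−h2·(2M2+M3)/6=428/93
t_q=7/2 → seg 2, τ=3/2; S=1+428/93·τ+-61/31·τ²+61/279·τ³=1045/248

  seg 0: a=0 b=-457/93 c=0 d=178/93
  seg 1: a=-3 b=77/93 c=178/31 d=-239/93
  seg 2: a=1 b=428/93 c=-61/31 d=61/279
S(7/2) = 1045/248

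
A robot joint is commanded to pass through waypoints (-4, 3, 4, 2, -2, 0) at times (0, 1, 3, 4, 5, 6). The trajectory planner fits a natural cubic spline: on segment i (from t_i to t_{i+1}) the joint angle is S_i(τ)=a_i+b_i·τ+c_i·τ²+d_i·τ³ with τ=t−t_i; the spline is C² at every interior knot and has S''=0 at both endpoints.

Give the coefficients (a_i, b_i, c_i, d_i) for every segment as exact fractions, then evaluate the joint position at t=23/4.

  seg 0: a=-4 b=463/57 c=0 d=-64/57
  seg 1: a=3 b=271/57 c=-64/19 d=283/456
  seg 2: a=4 b=-145/114 c=27/76 d=-13/12
  seg 3: a=2 b=-869/228 c=-55/19 d=617/228
  seg 4: a=-2 b=-169/114 c=397/76 d=-397/228
S(23/4) = -4417/4864

Δ: Δ0=7, Δ1=1/2, Δ2=-2, Δ3=-4, Δ4=2
row 1: diag=6, rhs=-39; c'=1/3, d'=-13/2
row 2: denom=6−2·1/3=16/3; d'=(-15−2·-13/2)/(16/3)=-3/8
row 3: denom=4−1·3/16=61/16; d'=(-12−1·-3/8)/(61/16)=-186/61
row 4: denom=4−1·16/61=228/61; d'=(36−1·-186/61)/(228/61)=397/38
back: M4=397/38
back: M3=-186/61−16/61·397/38=-110/19
back: M2=-3/8−3/16·-110/19=27/38
back: M1=-13/2−1/3·27/38=-128/19
M: M0=0, M1=-128/19, M2=27/38, M3=-110/19, M4=397/38, M5=0
seg 0: a=-4, c=M0/2=0, d=(M1−M0)/(6·1)=-64/57, b=Δ0−h0·(2M0+M1)/6=463/57
seg 1: a=3, c=M1/2=-64/19, d=(M2−M1)/(6·2)=283/456, b=Δ1−h1·(2M1+M2)/6=271/57
seg 2: a=4, c=M2/2=27/76, d=(M3−M2)/(6·1)=-13/12, b=Δ2−h2·(2M2+M3)/6=-145/114
seg 3: a=2, c=M3/2=-55/19, d=(M4−M3)/(6·1)=617/228, b=Δ3−h3·(2M3+M4)/6=-869/228
seg 4: a=-2, c=M4/2=397/76, d=(M5−M4)/(6·1)=-397/228, b=Δ4−h4·(2M4+M5)/6=-169/114
t_q=23/4 → seg 4, τ=3/4; S=-2+-169/114·τ+397/76·τ²+-397/228·τ³=-4417/4864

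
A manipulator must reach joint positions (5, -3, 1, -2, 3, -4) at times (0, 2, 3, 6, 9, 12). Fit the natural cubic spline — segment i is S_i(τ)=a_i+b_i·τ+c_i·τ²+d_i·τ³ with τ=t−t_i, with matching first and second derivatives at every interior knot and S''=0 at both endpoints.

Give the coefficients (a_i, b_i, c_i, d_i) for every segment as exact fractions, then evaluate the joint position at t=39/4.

  seg 0: a=5 b=-13318/1899 c=0 d=2861/3798
  seg 1: a=-3 b=3848/1899 c=2861/633 d=-4835/1899
  seg 2: a=1 b=6509/1899 c=-658/211 d=9358/17091
  seg 3: a=-2 b=-949/1899 c=3436/1899 d=-6194/17091
  seg 4: a=3 b=1085/1899 c=-2758/1899 d=2758/17091
S(39/4) = 18093/6752

Δ: Δ0=-4, Δ1=4, Δ2=-1, Δ3=5/3, Δ4=-7/3
row 1: diag=6, rhs=48; c'=1/6, d'=8
row 2: denom=8−1·1/6=47/6; d'=(-30−1·8)/(47/6)=-228/47
row 3: denom=12−3·18/47=510/47; d'=(16−3·-228/47)/(510/47)=718/255
row 4: denom=12−3·47/170=1899/170; d'=(-24−3·718/255)/(1899/170)=-5516/1899
back: M4=-5516/1899
back: M3=718/255−47/170·-5516/1899=6872/1899
back: M2=-228/47−18/47·6872/1899=-1316/211
back: M1=8−1/6·-1316/211=5722/633
M: M0=0, M1=5722/633, M2=-1316/211, M3=6872/1899, M4=-5516/1899, M5=0
seg 0: a=5, c=M0/2=0, d=(M1−M0)/(6·2)=2861/3798, b=Δ0−h0·(2M0+M1)/6=-13318/1899
seg 1: a=-3, c=M1/2=2861/633, d=(M2−M1)/(6·1)=-4835/1899, b=Δ1−h1·(2M1+M2)/6=3848/1899
seg 2: a=1, c=M2/2=-658/211, d=(M3−M2)/(6·3)=9358/17091, b=Δ2−h2·(2M2+M3)/6=6509/1899
seg 3: a=-2, c=M3/2=3436/1899, d=(M4−M3)/(6·3)=-6194/17091, b=Δ3−h3·(2M3+M4)/6=-949/1899
seg 4: a=3, c=M4/2=-2758/1899, d=(M5−M4)/(6·3)=2758/17091, b=Δ4−h4·(2M4+M5)/6=1085/1899
t_q=39/4 → seg 4, τ=3/4; S=3+1085/1899·τ+-2758/1899·τ²+2758/17091·τ³=18093/6752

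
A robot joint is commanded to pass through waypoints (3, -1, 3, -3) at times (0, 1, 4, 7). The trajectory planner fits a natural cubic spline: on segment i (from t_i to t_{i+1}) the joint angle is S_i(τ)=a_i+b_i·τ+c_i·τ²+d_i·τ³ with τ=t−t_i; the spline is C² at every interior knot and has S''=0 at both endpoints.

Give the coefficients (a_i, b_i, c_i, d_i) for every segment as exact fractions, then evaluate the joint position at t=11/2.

  seg 0: a=3 b=-422/87 c=0 d=74/87
  seg 1: a=-1 b=-200/87 c=74/29 d=-350/783
  seg 2: a=3 b=82/87 c=-128/87 d=128/783
S(11/2) = 48/29

Δ: Δ0=-4, Δ1=4/3, Δ2=-2
row 1: diag=8, rhs=32; c'=3/8, d'=4
row 2: denom=12−3·3/8=87/8; d'=(-20−3·4)/(87/8)=-256/87
back: M2=-256/87
back: M1=4−3/8·-256/87=148/29
M: M0=0, M1=148/29, M2=-256/87, M3=0
seg 0: a=3, c=M0/2=0, d=(M1−M0)/(6·1)=74/87, b=Δ0−h0·(2M0+M1)/6=-422/87
seg 1: a=-1, c=M1/2=74/29, d=(M2−M1)/(6·3)=-350/783, b=Δ1−h1·(2M1+M2)/6=-200/87
seg 2: a=3, c=M2/2=-128/87, d=(M3−M2)/(6·3)=128/783, b=Δ2−h2·(2M2+M3)/6=82/87
t_q=11/2 → seg 2, τ=3/2; S=3+82/87·τ+-128/87·τ²+128/783·τ³=48/29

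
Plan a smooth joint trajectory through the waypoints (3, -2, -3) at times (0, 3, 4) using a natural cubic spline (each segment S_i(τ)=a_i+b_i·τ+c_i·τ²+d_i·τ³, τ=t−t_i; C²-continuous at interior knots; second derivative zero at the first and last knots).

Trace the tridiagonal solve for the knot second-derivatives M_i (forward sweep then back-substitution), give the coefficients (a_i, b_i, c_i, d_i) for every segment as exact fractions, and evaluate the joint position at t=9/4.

Δ: Δ0=-5/3, Δ1=-1
row 1: diag=8, rhs=4; c'=1/8, d'=1/2
back: M1=1/2
M: M0=0, M1=1/2, M2=0
seg 0: a=3, c=M0/2=0, d=(M1−M0)/(6·3)=1/36, b=Δ0−h0·(2M0+M1)/6=-23/12
seg 1: a=-2, c=M1/2=1/4, d=(M2−M1)/(6·1)=-1/12, b=Δ1−h1·(2M1+M2)/6=-7/6
t_q=9/4 → seg 0, τ=9/4; S=3+-23/12·τ+0·τ²+1/36·τ³=-255/256

  seg 0: a=3 b=-23/12 c=0 d=1/36
  seg 1: a=-2 b=-7/6 c=1/4 d=-1/12
S(9/4) = -255/256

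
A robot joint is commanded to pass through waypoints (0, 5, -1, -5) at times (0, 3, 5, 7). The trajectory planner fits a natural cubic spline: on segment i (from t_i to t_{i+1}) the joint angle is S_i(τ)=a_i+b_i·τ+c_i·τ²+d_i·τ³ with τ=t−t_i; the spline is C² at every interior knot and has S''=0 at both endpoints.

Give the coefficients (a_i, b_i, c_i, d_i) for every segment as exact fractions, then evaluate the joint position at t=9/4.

Δ: Δ0=5/3, Δ1=-3, Δ2=-2
row 1: diag=10, rhs=-28; c'=1/5, d'=-14/5
row 2: denom=8−2·1/5=38/5; d'=(6−2·-14/5)/(38/5)=29/19
back: M2=29/19
back: M1=-14/5−1/5·29/19=-59/19
M: M0=0, M1=-59/19, M2=29/19, M3=0
seg 0: a=0, c=M0/2=0, d=(M1−M0)/(6·3)=-59/342, b=Δ0−h0·(2M0+M1)/6=367/114
seg 1: a=5, c=M1/2=-59/38, d=(M2−M1)/(6·2)=22/57, b=Δ1−h1·(2M1+M2)/6=-82/57
seg 2: a=-1, c=M2/2=29/38, d=(M3−M2)/(6·2)=-29/228, b=Δ2−h2·(2M2+M3)/6=-172/57
t_q=9/4 → seg 0, τ=9/4; S=0+367/114·τ+0·τ²+-59/342·τ³=12837/2432

  seg 0: a=0 b=367/114 c=0 d=-59/342
  seg 1: a=5 b=-82/57 c=-59/38 d=22/57
  seg 2: a=-1 b=-172/57 c=29/38 d=-29/228
S(9/4) = 12837/2432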